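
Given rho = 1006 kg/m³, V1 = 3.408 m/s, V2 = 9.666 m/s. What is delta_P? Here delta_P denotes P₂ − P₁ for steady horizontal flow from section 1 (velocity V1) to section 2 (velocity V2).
Formula: \Delta P = \frac{1}{2} \rho (V_1^2 - V_2^2)
delta_P = 0.5·1006·(3.408² − 9.666²)/1000 = -41.15 kPa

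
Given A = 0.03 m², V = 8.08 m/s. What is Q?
Formula: Q = A V
Q = 0.03·8.08·1000 = 242.4 L/s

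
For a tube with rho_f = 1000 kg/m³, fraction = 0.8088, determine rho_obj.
Formula: f_{sub} = \frac{\rho_{obj}}{\rho_f}
Substituting knowns: 0.8088 = rho_obj/1000
Solving for rho_obj: rho_obj = 0.8088·1000 = 808.8 kg/m³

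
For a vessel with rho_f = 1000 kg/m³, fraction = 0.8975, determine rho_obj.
Formula: f_{sub} = \frac{\rho_{obj}}{\rho_f}
Substituting knowns: 0.8975 = rho_obj/1000
Solving for rho_obj: rho_obj = 0.8975·1000 = 897.5 kg/m³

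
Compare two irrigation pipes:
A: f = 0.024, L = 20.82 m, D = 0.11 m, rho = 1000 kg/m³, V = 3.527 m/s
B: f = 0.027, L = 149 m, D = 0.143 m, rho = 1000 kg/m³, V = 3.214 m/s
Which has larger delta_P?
delta_P(A) = 28.25 kPa, delta_P(B) = 145.3 kPa. Answer: B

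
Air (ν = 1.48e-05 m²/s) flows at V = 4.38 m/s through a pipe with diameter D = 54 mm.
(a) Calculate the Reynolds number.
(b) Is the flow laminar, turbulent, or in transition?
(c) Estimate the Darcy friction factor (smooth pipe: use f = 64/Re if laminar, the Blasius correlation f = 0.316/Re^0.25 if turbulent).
(a) Re = V·D/ν = 4.38·0.054/1.48e-05 = 15981
(b) Flow regime: turbulent (Re > 4000)
(c) Friction factor: f = 0.316/Re^0.25 = 0.316/15981^0.25 = 0.02811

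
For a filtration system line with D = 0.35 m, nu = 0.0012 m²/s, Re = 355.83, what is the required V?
Formula: Re = \frac{V D}{\nu}
Substituting knowns: 355.83 = V·0.35/0.0012
Solving for V: V = 355.83·0.0012/0.35 = 1.22 m/s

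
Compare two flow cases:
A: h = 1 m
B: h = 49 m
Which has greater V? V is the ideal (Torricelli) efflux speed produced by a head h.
V(A) = 4.429 m/s, V(B) = 31.01 m/s. Answer: B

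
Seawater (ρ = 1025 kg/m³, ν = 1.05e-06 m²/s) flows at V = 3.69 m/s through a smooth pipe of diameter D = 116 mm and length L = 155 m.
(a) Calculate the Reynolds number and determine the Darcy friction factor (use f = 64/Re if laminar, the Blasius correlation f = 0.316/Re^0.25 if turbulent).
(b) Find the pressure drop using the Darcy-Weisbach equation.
(a) Re = V·D/ν = 3.69·0.116/1.05e-06 = 407660 → turbulent (Re > 4000); f = 0.316/Re^0.25 = 0.316/407660^0.25 = 0.012506 (Blasius is strictly valid for Re ≲ 1e5; used here as the smooth-pipe estimate the problem specifies)
(b) Darcy-Weisbach: ΔP = f·(L/D)·½ρV²/1000 = 0.012506·(155/0.116)·½·1025·3.69²/1000 = 116.6 kPa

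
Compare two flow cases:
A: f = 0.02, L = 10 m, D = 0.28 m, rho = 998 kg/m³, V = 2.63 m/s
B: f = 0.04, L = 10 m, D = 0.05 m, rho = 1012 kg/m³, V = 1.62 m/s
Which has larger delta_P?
delta_P(A) = 2.465 kPa, delta_P(B) = 10.62 kPa. Answer: B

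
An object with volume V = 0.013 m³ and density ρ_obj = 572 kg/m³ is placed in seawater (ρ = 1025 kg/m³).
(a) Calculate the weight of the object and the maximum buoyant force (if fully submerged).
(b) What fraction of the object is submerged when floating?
(a) W=rho_obj*g*V=572*9.81*0.013=72.9 N; F_B(max)=rho*g*V=1025*9.81*0.013=130.7 N
(b) Floating fraction=rho_obj/rho=572/1025=0.558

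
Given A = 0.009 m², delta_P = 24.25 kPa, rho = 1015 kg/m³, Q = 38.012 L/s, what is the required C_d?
Formula: Q = C_d A \sqrt{\frac{2 \Delta P}{\rho}}
Substituting knowns: 38.012 = C_d·0.009·√(2·(24.25·1000)/1015)·1000
Solving for C_d: C_d = (38.012/1000)/(0.009·√(2·(24.25·1000)/1015)) = 0.611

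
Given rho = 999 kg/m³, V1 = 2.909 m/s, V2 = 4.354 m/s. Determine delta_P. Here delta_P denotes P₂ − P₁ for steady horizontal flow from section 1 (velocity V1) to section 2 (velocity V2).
Formula: \Delta P = \frac{1}{2} \rho (V_1^2 - V_2^2)
delta_P = 0.5·999·(2.909² − 4.354²)/1000 = -5.242 kPa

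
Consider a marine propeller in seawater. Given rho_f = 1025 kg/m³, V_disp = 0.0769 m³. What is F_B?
Formula: F_B = \rho_f g V_{disp}
F_B = 1025·9.81·0.0769 = 773.2 N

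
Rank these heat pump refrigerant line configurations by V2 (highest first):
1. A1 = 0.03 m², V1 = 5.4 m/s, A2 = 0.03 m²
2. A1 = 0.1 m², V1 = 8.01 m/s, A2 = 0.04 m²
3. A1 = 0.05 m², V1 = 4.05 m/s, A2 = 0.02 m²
Case 1: V2 = 5.4 m/s
Case 2: V2 = 20.03 m/s
Case 3: V2 = 10.12 m/s
Ranking (highest first): 2, 3, 1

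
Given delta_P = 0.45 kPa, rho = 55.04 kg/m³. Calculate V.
Formula: V = \sqrt{\frac{2 \Delta P}{\rho}}
V = √(2·(0.45·1000)/55.04) = 4.044 m/s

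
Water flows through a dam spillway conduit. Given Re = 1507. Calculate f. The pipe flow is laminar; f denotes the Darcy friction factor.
Formula: f = \frac{64}{Re}
f = 64/1507 = 0.04247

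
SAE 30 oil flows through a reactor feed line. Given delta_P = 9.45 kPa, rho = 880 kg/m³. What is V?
Formula: V = \sqrt{\frac{2 \Delta P}{\rho}}
V = √(2·(9.45·1000)/880) = 4.634 m/s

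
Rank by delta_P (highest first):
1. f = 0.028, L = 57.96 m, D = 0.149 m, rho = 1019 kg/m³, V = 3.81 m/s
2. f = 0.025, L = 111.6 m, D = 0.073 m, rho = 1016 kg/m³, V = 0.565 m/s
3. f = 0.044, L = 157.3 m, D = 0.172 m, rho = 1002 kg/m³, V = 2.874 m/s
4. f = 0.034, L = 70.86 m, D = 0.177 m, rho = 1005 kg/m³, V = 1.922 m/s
Case 1: delta_P = 80.56 kPa
Case 2: delta_P = 6.198 kPa
Case 3: delta_P = 166.5 kPa
Case 4: delta_P = 25.27 kPa
Ranking (highest first): 3, 1, 4, 2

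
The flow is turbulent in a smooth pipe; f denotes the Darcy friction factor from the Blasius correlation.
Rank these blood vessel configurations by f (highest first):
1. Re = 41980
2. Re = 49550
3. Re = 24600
Case 1: f = 0.02208
Case 2: f = 0.02118
Case 3: f = 0.02523
Ranking (highest first): 3, 1, 2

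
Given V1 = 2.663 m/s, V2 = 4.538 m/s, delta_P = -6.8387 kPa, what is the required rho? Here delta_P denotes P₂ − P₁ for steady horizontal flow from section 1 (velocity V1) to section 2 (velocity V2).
Formula: \Delta P = \frac{1}{2} \rho (V_1^2 - V_2^2)
Substituting knowns: -6.8387 = 0.5·rho·(2.663² − 4.538²)/1000
Solving for rho: rho = 2·(-6.8387·1000)/(2.663² − 4.538²) = 1013 kg/m³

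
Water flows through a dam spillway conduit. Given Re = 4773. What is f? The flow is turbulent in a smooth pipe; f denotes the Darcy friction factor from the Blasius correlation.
Formula: f = \frac{0.316}{Re^{0.25}}
f = 0.316/4773^0.25 = 0.03802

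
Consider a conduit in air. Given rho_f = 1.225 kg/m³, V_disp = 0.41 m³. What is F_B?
Formula: F_B = \rho_f g V_{disp}
F_B = 1.225·9.81·0.41 = 4.927 N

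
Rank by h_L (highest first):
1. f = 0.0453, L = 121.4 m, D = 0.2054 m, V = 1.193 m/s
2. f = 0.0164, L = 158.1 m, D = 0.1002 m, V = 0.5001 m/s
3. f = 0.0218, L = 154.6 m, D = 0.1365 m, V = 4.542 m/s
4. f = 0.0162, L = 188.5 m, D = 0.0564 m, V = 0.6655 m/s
Case 1: h_L = 1.942 m
Case 2: h_L = 0.3299 m
Case 3: h_L = 25.96 m
Case 4: h_L = 1.222 m
Ranking (highest first): 3, 1, 4, 2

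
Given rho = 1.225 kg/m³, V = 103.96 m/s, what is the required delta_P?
Formula: V = \sqrt{\frac{2 \Delta P}{\rho}}
Substituting knowns: 103.96 = √(2·(delta_P·1000)/1.225)
Solving for delta_P: delta_P = 103.96²·1.225/2/1000 = 6.62 kPa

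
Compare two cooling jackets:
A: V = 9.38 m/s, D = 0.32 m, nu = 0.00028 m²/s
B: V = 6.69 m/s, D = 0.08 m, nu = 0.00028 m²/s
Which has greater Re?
Re(A) = 10720, Re(B) = 1911. Answer: A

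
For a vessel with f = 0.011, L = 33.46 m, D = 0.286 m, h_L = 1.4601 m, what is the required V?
Formula: h_L = f \frac{L}{D} \frac{V^2}{2g}
Substituting knowns: 1.4601 = 0.011·(33.46/0.286)·V²/(2·9.81)
Solving for V: V = √(1.4601·2·9.81/(0.011·(33.46/0.286))) = 4.718 m/s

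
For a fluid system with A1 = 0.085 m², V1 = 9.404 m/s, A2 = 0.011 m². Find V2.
Formula: V_2 = \frac{A_1 V_1}{A_2}
V2 = 0.085·9.404/0.011 = 72.67 m/s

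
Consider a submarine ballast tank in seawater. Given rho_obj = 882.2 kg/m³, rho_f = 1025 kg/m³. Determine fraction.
Formula: f_{sub} = \frac{\rho_{obj}}{\rho_f}
fraction = 882.2/1025 = 0.8607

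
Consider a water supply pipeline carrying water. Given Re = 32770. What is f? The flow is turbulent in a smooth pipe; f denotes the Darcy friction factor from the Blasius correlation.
Formula: f = \frac{0.316}{Re^{0.25}}
f = 0.316/32770^0.25 = 0.02349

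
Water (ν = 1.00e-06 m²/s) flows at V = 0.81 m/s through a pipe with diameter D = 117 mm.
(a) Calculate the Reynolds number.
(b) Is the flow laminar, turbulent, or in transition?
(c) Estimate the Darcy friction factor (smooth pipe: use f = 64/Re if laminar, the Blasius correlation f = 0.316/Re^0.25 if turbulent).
(a) Re = V·D/ν = 0.81·0.117/1.00e-06 = 94770
(b) Flow regime: turbulent (Re > 4000)
(c) Friction factor: f = 0.316/Re^0.25 = 0.316/94770^0.25 = 0.01801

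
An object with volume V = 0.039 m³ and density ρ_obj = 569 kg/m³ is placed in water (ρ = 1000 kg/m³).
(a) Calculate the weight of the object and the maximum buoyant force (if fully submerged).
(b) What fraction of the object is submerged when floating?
(a) W=rho_obj*g*V=569*9.81*0.039=217.7 N; F_B(max)=rho*g*V=1000*9.81*0.039=382.6 N
(b) Floating fraction=rho_obj/rho=569/1000=0.569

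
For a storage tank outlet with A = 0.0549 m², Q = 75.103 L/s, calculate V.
Formula: Q = A V
Substituting knowns: 75.103 = 0.0549·V·1000
Solving for V: V = (75.103/1000)/0.0549 = 1.368 m/s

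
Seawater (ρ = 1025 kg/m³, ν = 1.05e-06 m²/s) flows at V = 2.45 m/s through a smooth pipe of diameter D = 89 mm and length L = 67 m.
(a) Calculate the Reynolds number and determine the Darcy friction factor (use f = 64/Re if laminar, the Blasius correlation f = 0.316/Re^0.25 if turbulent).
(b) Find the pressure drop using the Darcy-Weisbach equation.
(a) Re = V·D/ν = 2.45·0.089/1.05e-06 = 207670 → turbulent (Re > 4000); f = 0.316/Re^0.25 = 0.316/207670^0.25 = 0.014803 (Blasius is strictly valid for Re ≲ 1e5; used here as the smooth-pipe estimate the problem specifies)
(b) Darcy-Weisbach: ΔP = f·(L/D)·½ρV²/1000 = 0.014803·(67/0.089)·½·1025·2.45²/1000 = 34.28 kPa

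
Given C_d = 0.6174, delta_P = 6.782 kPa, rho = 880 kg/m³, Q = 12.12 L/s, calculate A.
Formula: Q = C_d A \sqrt{\frac{2 \Delta P}{\rho}}
Substituting knowns: 12.12 = 0.6174·A·√(2·(6.782·1000)/880)·1000
Solving for A: A = (12.12/1000)/(0.6174·√(2·(6.782·1000)/880)) = 0.005 m²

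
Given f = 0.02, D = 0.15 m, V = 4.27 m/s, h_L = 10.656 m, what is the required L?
Formula: h_L = f \frac{L}{D} \frac{V^2}{2g}
Substituting knowns: 10.656 = 0.02·(L/0.15)·4.27²/(2·9.81)
Solving for L: L = 10.656·2·9.81·0.15/(0.02·4.27²) = 86 m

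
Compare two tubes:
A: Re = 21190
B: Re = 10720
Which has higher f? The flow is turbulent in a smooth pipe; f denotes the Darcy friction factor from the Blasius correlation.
f(A) = 0.02619, f(B) = 0.03106. Answer: B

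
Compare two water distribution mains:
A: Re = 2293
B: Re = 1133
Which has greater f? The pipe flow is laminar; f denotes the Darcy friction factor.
f(A) = 0.02791, f(B) = 0.05649. Answer: B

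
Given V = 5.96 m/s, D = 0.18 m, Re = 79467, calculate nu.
Formula: Re = \frac{V D}{\nu}
Substituting knowns: 79467 = 5.96·0.18/nu
Solving for nu: nu = 5.96·0.18/79467 = 1.350e-05 m²/s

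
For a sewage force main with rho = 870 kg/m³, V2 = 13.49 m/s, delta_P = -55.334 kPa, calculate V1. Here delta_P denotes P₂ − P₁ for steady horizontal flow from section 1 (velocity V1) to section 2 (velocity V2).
Formula: \Delta P = \frac{1}{2} \rho (V_1^2 - V_2^2)
Substituting knowns: -55.334 = 0.5·870·(V1² − 13.49²)/1000
Solving for V1: V1 = √(13.49² + 2·(-55.334·1000)/870) = 7.401 m/s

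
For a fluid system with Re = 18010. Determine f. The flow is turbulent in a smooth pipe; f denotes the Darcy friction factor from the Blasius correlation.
Formula: f = \frac{0.316}{Re^{0.25}}
f = 0.316/18010^0.25 = 0.02728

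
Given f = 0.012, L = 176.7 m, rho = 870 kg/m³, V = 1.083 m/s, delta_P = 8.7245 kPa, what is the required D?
Formula: \Delta P = f \frac{L}{D} \frac{\rho V^2}{2}
Substituting knowns: 8.7245 = 0.012·(176.7/D)·0.5·870·1.083²/1000
Solving for D: D = 0.012·176.7·0.5·870·1.083²/(8.7245·1000) = 0.124 m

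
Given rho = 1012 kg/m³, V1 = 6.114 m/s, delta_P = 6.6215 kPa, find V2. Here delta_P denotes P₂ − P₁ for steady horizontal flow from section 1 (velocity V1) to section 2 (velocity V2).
Formula: \Delta P = \frac{1}{2} \rho (V_1^2 - V_2^2)
Substituting knowns: 6.6215 = 0.5·1012·(6.114² − V2²)/1000
Solving for V2: V2 = √(6.114² − 2·(6.6215·1000)/1012) = 4.929 m/s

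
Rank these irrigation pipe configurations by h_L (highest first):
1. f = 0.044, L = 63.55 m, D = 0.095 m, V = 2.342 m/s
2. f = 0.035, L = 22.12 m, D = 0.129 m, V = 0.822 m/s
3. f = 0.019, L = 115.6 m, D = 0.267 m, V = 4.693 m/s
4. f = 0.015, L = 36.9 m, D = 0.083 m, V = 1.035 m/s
Case 1: h_L = 8.228 m
Case 2: h_L = 0.2067 m
Case 3: h_L = 9.234 m
Case 4: h_L = 0.3641 m
Ranking (highest first): 3, 1, 4, 2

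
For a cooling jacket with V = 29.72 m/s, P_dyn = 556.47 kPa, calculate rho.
Formula: P_{dyn} = \frac{1}{2} \rho V^2
Substituting knowns: 556.47 = 0.5·rho·29.72²/1000
Solving for rho: rho = 2·(556.47·1000)/29.72² = 1260 kg/m³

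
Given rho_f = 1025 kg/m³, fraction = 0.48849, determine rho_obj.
Formula: f_{sub} = \frac{\rho_{obj}}{\rho_f}
Substituting knowns: 0.48849 = rho_obj/1025
Solving for rho_obj: rho_obj = 0.48849·1025 = 500.7 kg/m³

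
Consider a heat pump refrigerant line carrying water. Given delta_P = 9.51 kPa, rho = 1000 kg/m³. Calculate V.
Formula: V = \sqrt{\frac{2 \Delta P}{\rho}}
V = √(2·(9.51·1000)/1000) = 4.361 m/s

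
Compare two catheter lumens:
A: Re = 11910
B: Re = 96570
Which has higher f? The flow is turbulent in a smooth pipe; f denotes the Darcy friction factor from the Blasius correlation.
f(A) = 0.03025, f(B) = 0.01793. Answer: A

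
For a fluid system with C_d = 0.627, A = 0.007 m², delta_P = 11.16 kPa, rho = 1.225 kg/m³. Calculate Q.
Formula: Q = C_d A \sqrt{\frac{2 \Delta P}{\rho}}
Q = 0.627·0.007·√(2·(11.16·1000)/1.225)·1000 = 592.4 L/s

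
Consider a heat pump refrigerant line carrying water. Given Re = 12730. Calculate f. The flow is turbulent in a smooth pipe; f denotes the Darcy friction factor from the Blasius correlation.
Formula: f = \frac{0.316}{Re^{0.25}}
f = 0.316/12730^0.25 = 0.02975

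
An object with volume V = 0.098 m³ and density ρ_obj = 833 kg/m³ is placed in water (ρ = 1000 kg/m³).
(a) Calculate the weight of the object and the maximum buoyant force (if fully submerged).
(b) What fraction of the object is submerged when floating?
(a) W=rho_obj*g*V=833*9.81*0.098=800.8 N; F_B(max)=rho*g*V=1000*9.81*0.098=961.4 N
(b) Floating fraction=rho_obj/rho=833/1000=0.833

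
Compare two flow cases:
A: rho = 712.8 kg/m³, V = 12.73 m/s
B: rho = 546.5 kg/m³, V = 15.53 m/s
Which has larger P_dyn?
P_dyn(A) = 57.76 kPa, P_dyn(B) = 65.9 kPa. Answer: B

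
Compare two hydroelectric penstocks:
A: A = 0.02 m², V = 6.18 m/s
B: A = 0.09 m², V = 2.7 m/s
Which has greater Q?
Q(A) = 123.6 L/s, Q(B) = 243 L/s. Answer: B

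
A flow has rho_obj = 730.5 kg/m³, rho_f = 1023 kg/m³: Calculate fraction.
Formula: f_{sub} = \frac{\rho_{obj}}{\rho_f}
fraction = 730.5/1023 = 0.7141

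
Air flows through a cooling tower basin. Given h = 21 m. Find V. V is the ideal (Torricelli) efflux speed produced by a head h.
Formula: V = \sqrt{2 g h}
V = √(2·9.81·21) = 20.3 m/s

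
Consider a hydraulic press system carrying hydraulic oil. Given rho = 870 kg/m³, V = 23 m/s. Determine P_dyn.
Formula: P_{dyn} = \frac{1}{2} \rho V^2
P_dyn = 0.5·870·23²/1000 = 230.1 kPa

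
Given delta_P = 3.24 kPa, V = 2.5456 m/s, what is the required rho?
Formula: V = \sqrt{\frac{2 \Delta P}{\rho}}
Substituting knowns: 2.5456 = √(2·(3.24·1000)/rho)
Solving for rho: rho = 2·(3.24·1000)/2.5456² = 1000 kg/m³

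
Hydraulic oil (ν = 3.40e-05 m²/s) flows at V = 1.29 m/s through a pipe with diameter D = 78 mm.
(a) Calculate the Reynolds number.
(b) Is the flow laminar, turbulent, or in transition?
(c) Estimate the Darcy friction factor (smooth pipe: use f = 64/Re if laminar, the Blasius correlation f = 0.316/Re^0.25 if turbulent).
(a) Re = V·D/ν = 1.29·0.078/3.40e-05 = 2959.4
(b) Flow regime: transition (2300 ≤ Re ≤ 4000)
(c) Friction factor: f ≈ 0.04 (transitional regime, no simple correlation)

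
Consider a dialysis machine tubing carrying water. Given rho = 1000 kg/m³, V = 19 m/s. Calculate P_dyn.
Formula: P_{dyn} = \frac{1}{2} \rho V^2
P_dyn = 0.5·1000·19²/1000 = 180.5 kPa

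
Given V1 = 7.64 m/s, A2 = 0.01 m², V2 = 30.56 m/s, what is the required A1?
Formula: V_2 = \frac{A_1 V_1}{A_2}
Substituting knowns: 30.56 = A1·7.64/0.01
Solving for A1: A1 = 30.56·0.01/7.64 = 0.04 m²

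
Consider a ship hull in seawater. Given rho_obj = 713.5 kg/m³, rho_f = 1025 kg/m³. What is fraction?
Formula: f_{sub} = \frac{\rho_{obj}}{\rho_f}
fraction = 713.5/1025 = 0.6961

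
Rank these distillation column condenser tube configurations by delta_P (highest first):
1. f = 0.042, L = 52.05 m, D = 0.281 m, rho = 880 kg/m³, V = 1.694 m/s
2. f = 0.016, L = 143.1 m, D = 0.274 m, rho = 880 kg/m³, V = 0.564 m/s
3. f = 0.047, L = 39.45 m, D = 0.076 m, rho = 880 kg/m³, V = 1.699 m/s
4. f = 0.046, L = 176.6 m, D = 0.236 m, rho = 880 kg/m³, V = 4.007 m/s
Case 1: delta_P = 9.823 kPa
Case 2: delta_P = 1.17 kPa
Case 3: delta_P = 30.99 kPa
Case 4: delta_P = 243.2 kPa
Ranking (highest first): 4, 3, 1, 2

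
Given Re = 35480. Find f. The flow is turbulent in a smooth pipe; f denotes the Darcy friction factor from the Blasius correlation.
Formula: f = \frac{0.316}{Re^{0.25}}
f = 0.316/35480^0.25 = 0.02302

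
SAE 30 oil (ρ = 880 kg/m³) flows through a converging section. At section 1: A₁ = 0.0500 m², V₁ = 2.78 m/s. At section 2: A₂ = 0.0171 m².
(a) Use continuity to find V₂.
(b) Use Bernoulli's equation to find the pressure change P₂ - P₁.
(a) Continuity: A₁V₁=A₂V₂ -> V₂=A₁V₁/A₂=0.0500*2.78/0.0171=8.13 m/s
(b) Bernoulli: P₂-P₁=0.5*rho*(V₁^2-V₂^2)/1000=0.5*880*(2.78^2-8.13^2)/1000=-25.68 kPa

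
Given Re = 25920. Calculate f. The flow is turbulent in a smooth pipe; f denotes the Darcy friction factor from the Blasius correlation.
Formula: f = \frac{0.316}{Re^{0.25}}
f = 0.316/25920^0.25 = 0.0249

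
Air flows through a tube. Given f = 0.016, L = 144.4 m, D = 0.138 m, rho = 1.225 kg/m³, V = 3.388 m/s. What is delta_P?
Formula: \Delta P = f \frac{L}{D} \frac{\rho V^2}{2}
delta_P = 0.016·(144.4/0.138)·0.5·1.225·3.388²/1000 = 0.1177 kPa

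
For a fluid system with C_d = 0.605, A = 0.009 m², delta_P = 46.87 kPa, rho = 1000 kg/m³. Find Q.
Formula: Q = C_d A \sqrt{\frac{2 \Delta P}{\rho}}
Q = 0.605·0.009·√(2·(46.87·1000)/1000)·1000 = 52.72 L/s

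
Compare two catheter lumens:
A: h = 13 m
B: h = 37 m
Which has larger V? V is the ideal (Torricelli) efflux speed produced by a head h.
V(A) = 15.97 m/s, V(B) = 26.94 m/s. Answer: B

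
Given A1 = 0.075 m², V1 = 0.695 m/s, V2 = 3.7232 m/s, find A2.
Formula: V_2 = \frac{A_1 V_1}{A_2}
Substituting knowns: 3.7232 = 0.075·0.695/A2
Solving for A2: A2 = 0.075·0.695/3.7232 = 0.014 m²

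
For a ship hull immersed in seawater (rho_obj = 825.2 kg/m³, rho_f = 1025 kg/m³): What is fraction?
Formula: f_{sub} = \frac{\rho_{obj}}{\rho_f}
fraction = 825.2/1025 = 0.8051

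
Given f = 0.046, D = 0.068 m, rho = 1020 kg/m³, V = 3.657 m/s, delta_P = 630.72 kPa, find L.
Formula: \Delta P = f \frac{L}{D} \frac{\rho V^2}{2}
Substituting knowns: 630.72 = 0.046·(L/0.068)·0.5·1020·3.657²/1000
Solving for L: L = (630.72·1000)·0.068/(0.046·0.5·1020·3.657²) = 136.7 m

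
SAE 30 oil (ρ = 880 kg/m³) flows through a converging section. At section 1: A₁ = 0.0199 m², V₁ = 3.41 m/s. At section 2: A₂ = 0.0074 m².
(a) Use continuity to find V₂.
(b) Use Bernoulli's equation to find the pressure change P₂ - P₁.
(a) Continuity: A₁V₁=A₂V₂ -> V₂=A₁V₁/A₂=0.0199*3.41/0.0074=9.17 m/s
(b) Bernoulli: P₂-P₁=0.5*rho*(V₁^2-V₂^2)/1000=0.5*880*(3.41^2-9.17^2)/1000=-31.88 kPa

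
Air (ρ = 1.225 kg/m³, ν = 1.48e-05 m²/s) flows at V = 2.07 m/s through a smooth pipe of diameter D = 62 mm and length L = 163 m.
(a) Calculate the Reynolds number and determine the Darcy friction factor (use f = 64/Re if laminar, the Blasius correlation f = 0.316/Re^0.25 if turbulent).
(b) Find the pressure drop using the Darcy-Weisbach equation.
(a) Re = V·D/ν = 2.07·0.062/1.48e-05 = 8671.6 → turbulent (Re > 4000); f = 0.316/Re^0.25 = 0.316/8671.6^0.25 = 0.032746
(b) Darcy-Weisbach: ΔP = f·(L/D)·½ρV²/1000 = 0.032746·(163/0.062)·½·1.225·2.07²/1000 = 0.2259 kPa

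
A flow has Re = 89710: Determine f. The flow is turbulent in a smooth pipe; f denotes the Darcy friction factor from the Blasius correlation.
Formula: f = \frac{0.316}{Re^{0.25}}
f = 0.316/89710^0.25 = 0.01826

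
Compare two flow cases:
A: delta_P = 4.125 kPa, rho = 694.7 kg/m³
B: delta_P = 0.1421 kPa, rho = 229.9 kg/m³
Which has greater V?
V(A) = 3.446 m/s, V(B) = 1.112 m/s. Answer: A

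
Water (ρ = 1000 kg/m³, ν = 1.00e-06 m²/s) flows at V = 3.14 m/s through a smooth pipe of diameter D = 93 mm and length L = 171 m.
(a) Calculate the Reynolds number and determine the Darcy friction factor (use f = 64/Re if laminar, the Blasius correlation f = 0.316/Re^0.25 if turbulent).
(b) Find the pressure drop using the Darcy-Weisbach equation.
(a) Re = V·D/ν = 3.14·0.093/1.00e-06 = 292020 → turbulent (Re > 4000); f = 0.316/Re^0.25 = 0.316/292020^0.25 = 0.013594 (Blasius is strictly valid for Re ≲ 1e5; used here as the smooth-pipe estimate the problem specifies)
(b) Darcy-Weisbach: ΔP = f·(L/D)·½ρV²/1000 = 0.013594·(171/0.093)·½·1000·3.14²/1000 = 123.2 kPa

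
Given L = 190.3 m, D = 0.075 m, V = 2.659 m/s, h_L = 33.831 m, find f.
Formula: h_L = f \frac{L}{D} \frac{V^2}{2g}
Substituting knowns: 33.831 = f·(190.3/0.075)·2.659²/(2·9.81)
Solving for f: f = 33.831·2·9.81/((190.3/0.075)·2.659²) = 0.037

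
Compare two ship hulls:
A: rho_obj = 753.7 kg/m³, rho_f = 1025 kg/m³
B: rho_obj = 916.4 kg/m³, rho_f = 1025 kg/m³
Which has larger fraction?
fraction(A) = 0.7353, fraction(B) = 0.894. Answer: B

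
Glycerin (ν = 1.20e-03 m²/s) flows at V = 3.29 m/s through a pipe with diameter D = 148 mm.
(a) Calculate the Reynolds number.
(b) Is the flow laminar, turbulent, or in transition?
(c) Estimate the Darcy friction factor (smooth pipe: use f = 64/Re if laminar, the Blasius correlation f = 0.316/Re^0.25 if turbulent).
(a) Re = V·D/ν = 3.29·0.148/1.20e-03 = 405.77
(b) Flow regime: laminar (Re < 2300)
(c) Friction factor: f = 64/Re = 64/405.77 = 0.1577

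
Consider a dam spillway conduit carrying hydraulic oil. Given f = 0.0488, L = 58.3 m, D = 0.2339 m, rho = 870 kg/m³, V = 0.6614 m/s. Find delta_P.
Formula: \Delta P = f \frac{L}{D} \frac{\rho V^2}{2}
delta_P = 0.0488·(58.3/0.2339)·0.5·870·0.6614²/1000 = 2.315 kPa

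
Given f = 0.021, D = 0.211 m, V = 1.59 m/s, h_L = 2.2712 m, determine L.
Formula: h_L = f \frac{L}{D} \frac{V^2}{2g}
Substituting knowns: 2.2712 = 0.021·(L/0.211)·1.59²/(2·9.81)
Solving for L: L = 2.2712·2·9.81·0.211/(0.021·1.59²) = 177.1 m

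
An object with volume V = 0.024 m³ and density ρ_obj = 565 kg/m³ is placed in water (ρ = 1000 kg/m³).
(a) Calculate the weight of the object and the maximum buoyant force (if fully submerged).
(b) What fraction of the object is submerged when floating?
(a) W=rho_obj*g*V=565*9.81*0.024=133.0 N; F_B(max)=rho*g*V=1000*9.81*0.024=235.4 N
(b) Floating fraction=rho_obj/rho=565/1000=0.565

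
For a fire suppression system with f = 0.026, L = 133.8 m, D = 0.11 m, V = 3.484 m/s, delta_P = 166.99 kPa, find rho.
Formula: \Delta P = f \frac{L}{D} \frac{\rho V^2}{2}
Substituting knowns: 166.99 = 0.026·(133.8/0.11)·0.5·rho·3.484²/1000
Solving for rho: rho = (166.99·1000)/(0.026·(133.8/0.11)·0.5·3.484²) = 870 kg/m³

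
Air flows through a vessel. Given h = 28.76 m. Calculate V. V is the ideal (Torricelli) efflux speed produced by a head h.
Formula: V = \sqrt{2 g h}
V = √(2·9.81·28.76) = 23.75 m/s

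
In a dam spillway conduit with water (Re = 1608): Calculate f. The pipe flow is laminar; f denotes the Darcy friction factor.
Formula: f = \frac{64}{Re}
f = 64/1608 = 0.0398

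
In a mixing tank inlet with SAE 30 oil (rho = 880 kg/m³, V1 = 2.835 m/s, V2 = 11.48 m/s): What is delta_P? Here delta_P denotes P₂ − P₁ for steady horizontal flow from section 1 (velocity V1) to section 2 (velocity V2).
Formula: \Delta P = \frac{1}{2} \rho (V_1^2 - V_2^2)
delta_P = 0.5·880·(2.835² − 11.48²)/1000 = -54.45 kPa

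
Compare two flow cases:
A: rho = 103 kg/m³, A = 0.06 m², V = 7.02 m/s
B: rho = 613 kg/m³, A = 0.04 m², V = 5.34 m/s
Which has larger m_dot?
m_dot(A) = 43.38 kg/s, m_dot(B) = 130.9 kg/s. Answer: B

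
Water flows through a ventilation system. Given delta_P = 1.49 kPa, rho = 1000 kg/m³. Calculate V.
Formula: V = \sqrt{\frac{2 \Delta P}{\rho}}
V = √(2·(1.49·1000)/1000) = 1.726 m/s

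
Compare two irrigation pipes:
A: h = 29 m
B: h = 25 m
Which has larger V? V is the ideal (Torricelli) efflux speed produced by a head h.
V(A) = 23.85 m/s, V(B) = 22.15 m/s. Answer: A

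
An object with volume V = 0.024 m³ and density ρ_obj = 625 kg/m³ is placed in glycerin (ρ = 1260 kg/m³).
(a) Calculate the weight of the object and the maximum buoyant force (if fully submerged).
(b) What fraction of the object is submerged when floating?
(a) W=rho_obj*g*V=625*9.81*0.024=147.2 N; F_B(max)=rho*g*V=1260*9.81*0.024=296.7 N
(b) Floating fraction=rho_obj/rho=625/1260=0.496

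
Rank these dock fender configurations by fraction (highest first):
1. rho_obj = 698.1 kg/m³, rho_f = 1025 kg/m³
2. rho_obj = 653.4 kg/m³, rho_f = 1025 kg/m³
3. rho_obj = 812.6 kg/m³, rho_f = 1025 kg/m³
Case 1: fraction = 0.6811
Case 2: fraction = 0.6375
Case 3: fraction = 0.7928
Ranking (highest first): 3, 1, 2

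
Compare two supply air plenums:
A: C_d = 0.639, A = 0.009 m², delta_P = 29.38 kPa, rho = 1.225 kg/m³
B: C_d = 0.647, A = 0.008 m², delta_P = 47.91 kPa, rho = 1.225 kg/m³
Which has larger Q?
Q(A) = 1260 L/s, Q(B) = 1448 L/s. Answer: B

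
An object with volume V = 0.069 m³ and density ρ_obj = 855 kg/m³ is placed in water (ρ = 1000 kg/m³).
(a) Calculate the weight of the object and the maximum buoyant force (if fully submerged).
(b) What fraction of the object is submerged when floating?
(a) W=rho_obj*g*V=855*9.81*0.069=578.7 N; F_B(max)=rho*g*V=1000*9.81*0.069=676.9 N
(b) Floating fraction=rho_obj/rho=855/1000=0.855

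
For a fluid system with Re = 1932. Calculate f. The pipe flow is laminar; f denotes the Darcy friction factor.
Formula: f = \frac{64}{Re}
f = 64/1932 = 0.03313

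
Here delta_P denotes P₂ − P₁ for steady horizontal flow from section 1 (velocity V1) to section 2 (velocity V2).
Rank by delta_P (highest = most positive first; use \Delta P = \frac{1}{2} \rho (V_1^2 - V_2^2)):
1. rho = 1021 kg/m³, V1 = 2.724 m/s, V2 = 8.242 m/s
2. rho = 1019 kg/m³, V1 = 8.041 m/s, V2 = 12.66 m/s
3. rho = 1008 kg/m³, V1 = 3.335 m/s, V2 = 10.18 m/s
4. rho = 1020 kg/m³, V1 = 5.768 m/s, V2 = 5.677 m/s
Case 1: delta_P = -30.89 kPa
Case 2: delta_P = -48.72 kPa
Case 3: delta_P = -46.63 kPa
Case 4: delta_P = 0.5312 kPa
Ranking (highest first): 4, 1, 3, 2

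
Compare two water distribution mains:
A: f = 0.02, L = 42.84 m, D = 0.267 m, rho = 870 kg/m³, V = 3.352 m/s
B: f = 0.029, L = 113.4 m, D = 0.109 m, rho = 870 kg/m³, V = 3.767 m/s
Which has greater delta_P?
delta_P(A) = 15.68 kPa, delta_P(B) = 186.2 kPa. Answer: B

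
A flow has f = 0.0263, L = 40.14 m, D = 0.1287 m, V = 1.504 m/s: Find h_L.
Formula: h_L = f \frac{L}{D} \frac{V^2}{2g}
h_L = 0.0263·(40.14/0.1287)·1.504²/(2·9.81) = 0.9457 m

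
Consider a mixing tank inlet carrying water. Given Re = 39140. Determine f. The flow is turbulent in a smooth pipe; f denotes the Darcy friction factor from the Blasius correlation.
Formula: f = \frac{0.316}{Re^{0.25}}
f = 0.316/39140^0.25 = 0.02247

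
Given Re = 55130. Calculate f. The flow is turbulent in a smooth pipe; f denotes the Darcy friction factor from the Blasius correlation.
Formula: f = \frac{0.316}{Re^{0.25}}
f = 0.316/55130^0.25 = 0.02062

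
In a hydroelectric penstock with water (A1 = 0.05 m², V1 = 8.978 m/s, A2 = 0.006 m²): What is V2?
Formula: V_2 = \frac{A_1 V_1}{A_2}
V2 = 0.05·8.978/0.006 = 74.82 m/s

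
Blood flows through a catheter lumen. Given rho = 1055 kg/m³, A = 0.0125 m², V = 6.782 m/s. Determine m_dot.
Formula: \dot{m} = \rho A V
m_dot = 1055·0.0125·6.782 = 89.44 kg/s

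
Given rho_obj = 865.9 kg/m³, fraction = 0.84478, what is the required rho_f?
Formula: f_{sub} = \frac{\rho_{obj}}{\rho_f}
Substituting knowns: 0.84478 = 865.9/rho_f
Solving for rho_f: rho_f = 865.9/0.84478 = 1025 kg/m³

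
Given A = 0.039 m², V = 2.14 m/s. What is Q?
Formula: Q = A V
Q = 0.039·2.14·1000 = 83.46 L/s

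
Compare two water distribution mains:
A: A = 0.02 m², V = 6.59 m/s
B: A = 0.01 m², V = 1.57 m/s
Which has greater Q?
Q(A) = 131.8 L/s, Q(B) = 15.7 L/s. Answer: A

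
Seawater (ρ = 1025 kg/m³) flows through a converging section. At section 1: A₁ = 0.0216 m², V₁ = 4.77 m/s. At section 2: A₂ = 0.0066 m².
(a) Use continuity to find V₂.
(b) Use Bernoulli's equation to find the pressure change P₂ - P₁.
(a) Continuity: A₁V₁=A₂V₂ -> V₂=A₁V₁/A₂=0.0216*4.77/0.0066=15.61 m/s
(b) Bernoulli: P₂-P₁=0.5*rho*(V₁^2-V₂^2)/1000=0.5*1025*(4.77^2-15.61^2)/1000=-113.2 kPa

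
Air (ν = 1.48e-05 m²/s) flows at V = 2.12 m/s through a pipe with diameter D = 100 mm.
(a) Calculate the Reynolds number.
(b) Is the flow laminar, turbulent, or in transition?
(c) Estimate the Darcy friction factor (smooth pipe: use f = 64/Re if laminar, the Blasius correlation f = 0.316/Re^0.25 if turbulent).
(a) Re = V·D/ν = 2.12·0.1/1.48e-05 = 14324
(b) Flow regime: turbulent (Re > 4000)
(c) Friction factor: f = 0.316/Re^0.25 = 0.316/14324^0.25 = 0.02888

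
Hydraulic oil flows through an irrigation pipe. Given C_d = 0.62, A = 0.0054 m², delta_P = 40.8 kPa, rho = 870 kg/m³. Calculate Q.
Formula: Q = C_d A \sqrt{\frac{2 \Delta P}{\rho}}
Q = 0.62·0.0054·√(2·(40.8·1000)/870)·1000 = 32.42 L/s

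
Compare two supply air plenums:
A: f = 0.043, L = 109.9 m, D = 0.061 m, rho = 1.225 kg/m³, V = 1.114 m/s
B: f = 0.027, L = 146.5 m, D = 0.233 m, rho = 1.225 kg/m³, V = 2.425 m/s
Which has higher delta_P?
delta_P(A) = 0.05889 kPa, delta_P(B) = 0.06115 kPa. Answer: B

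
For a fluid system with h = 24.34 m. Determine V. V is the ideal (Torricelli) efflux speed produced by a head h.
Formula: V = \sqrt{2 g h}
V = √(2·9.81·24.34) = 21.85 m/s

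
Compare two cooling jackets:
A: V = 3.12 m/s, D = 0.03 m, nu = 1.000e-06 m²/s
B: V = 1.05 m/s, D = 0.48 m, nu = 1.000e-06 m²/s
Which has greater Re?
Re(A) = 93600, Re(B) = 504000. Answer: B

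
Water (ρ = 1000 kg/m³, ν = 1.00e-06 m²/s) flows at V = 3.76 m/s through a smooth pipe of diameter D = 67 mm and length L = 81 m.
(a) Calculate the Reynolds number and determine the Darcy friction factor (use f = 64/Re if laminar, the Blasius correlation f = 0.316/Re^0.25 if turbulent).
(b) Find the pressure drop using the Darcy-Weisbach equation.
(a) Re = V·D/ν = 3.76·0.067/1.00e-06 = 251920 → turbulent (Re > 4000); f = 0.316/Re^0.25 = 0.316/251920^0.25 = 0.014105 (Blasius is strictly valid for Re ≲ 1e5; used here as the smooth-pipe estimate the problem specifies)
(b) Darcy-Weisbach: ΔP = f·(L/D)·½ρV²/1000 = 0.014105·(81/0.067)·½·1000·3.76²/1000 = 120.5 kPa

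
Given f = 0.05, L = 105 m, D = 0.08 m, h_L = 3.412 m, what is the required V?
Formula: h_L = f \frac{L}{D} \frac{V^2}{2g}
Substituting knowns: 3.412 = 0.05·(105/0.08)·V²/(2·9.81)
Solving for V: V = √(3.412·2·9.81/(0.05·(105/0.08))) = 1.01 m/s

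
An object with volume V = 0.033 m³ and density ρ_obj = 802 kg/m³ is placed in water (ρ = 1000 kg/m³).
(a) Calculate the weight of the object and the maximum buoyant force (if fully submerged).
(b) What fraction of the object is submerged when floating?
(a) W=rho_obj*g*V=802*9.81*0.033=259.6 N; F_B(max)=rho*g*V=1000*9.81*0.033=323.7 N
(b) Floating fraction=rho_obj/rho=802/1000=0.802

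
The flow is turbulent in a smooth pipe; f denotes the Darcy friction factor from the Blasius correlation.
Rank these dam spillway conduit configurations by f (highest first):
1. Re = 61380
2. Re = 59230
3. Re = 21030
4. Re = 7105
Case 1: f = 0.02008
Case 2: f = 0.02026
Case 3: f = 0.02624
Case 4: f = 0.03442
Ranking (highest first): 4, 3, 2, 1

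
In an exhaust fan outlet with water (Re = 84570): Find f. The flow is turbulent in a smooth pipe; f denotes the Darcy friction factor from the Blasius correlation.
Formula: f = \frac{0.316}{Re^{0.25}}
f = 0.316/84570^0.25 = 0.01853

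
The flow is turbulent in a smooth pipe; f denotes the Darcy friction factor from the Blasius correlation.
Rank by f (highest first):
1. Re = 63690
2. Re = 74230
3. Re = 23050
Case 1: f = 0.01989
Case 2: f = 0.01914
Case 3: f = 0.02565
Ranking (highest first): 3, 1, 2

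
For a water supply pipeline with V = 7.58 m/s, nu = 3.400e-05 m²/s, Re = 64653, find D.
Formula: Re = \frac{V D}{\nu}
Substituting knowns: 64653 = 7.58·D/3.400e-05
Solving for D: D = 64653·3.400e-05/7.58 = 0.29 m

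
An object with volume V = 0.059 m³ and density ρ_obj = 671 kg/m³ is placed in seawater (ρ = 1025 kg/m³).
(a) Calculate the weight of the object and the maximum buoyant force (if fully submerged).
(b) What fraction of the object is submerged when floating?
(a) W=rho_obj*g*V=671*9.81*0.059=388.4 N; F_B(max)=rho*g*V=1025*9.81*0.059=593.3 N
(b) Floating fraction=rho_obj/rho=671/1025=0.655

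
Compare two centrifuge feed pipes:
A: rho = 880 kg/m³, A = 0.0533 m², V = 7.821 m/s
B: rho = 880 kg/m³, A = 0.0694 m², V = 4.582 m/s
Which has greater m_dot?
m_dot(A) = 366.8 kg/s, m_dot(B) = 279.8 kg/s. Answer: A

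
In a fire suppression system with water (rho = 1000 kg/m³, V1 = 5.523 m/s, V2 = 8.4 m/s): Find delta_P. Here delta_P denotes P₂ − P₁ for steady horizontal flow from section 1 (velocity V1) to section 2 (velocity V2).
Formula: \Delta P = \frac{1}{2} \rho (V_1^2 - V_2^2)
delta_P = 0.5·1000·(5.523² − 8.4²)/1000 = -20.03 kPa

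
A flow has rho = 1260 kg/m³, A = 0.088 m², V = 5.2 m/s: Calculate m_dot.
Formula: \dot{m} = \rho A V
m_dot = 1260·0.088·5.2 = 576.6 kg/s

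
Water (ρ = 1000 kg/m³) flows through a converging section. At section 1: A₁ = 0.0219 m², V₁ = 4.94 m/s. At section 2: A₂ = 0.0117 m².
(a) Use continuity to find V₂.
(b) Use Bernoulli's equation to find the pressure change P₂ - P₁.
(a) Continuity: A₁V₁=A₂V₂ -> V₂=A₁V₁/A₂=0.0219*4.94/0.0117=9.25 m/s
(b) Bernoulli: P₂-P₁=0.5*rho*(V₁^2-V₂^2)/1000=0.5*1000*(4.94^2-9.25^2)/1000=-30.58 kPa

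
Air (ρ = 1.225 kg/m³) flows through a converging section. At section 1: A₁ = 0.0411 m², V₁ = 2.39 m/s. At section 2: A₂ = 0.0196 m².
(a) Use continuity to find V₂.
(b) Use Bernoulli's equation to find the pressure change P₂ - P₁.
(a) Continuity: A₁V₁=A₂V₂ -> V₂=A₁V₁/A₂=0.0411*2.39/0.0196=5.01 m/s
(b) Bernoulli: P₂-P₁=0.5*rho*(V₁^2-V₂^2)/1000=0.5*1.225*(2.39^2-5.01^2)/1000=-0.01188 kPa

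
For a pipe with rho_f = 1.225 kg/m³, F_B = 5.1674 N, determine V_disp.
Formula: F_B = \rho_f g V_{disp}
Substituting knowns: 5.1674 = 1.225·9.81·V_disp
Solving for V_disp: V_disp = 5.1674/(1.225·9.81) = 0.43 m³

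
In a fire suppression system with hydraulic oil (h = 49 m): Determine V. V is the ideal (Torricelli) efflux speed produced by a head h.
Formula: V = \sqrt{2 g h}
V = √(2·9.81·49) = 31.01 m/s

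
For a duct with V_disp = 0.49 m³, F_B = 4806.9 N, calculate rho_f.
Formula: F_B = \rho_f g V_{disp}
Substituting knowns: 4806.9 = rho_f·9.81·0.49
Solving for rho_f: rho_f = 4806.9/(9.81·0.49) = 1000 kg/m³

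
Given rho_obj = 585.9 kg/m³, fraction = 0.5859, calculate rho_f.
Formula: f_{sub} = \frac{\rho_{obj}}{\rho_f}
Substituting knowns: 0.5859 = 585.9/rho_f
Solving for rho_f: rho_f = 585.9/0.5859 = 1000 kg/m³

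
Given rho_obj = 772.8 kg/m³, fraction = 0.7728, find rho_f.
Formula: f_{sub} = \frac{\rho_{obj}}{\rho_f}
Substituting knowns: 0.7728 = 772.8/rho_f
Solving for rho_f: rho_f = 772.8/0.7728 = 1000 kg/m³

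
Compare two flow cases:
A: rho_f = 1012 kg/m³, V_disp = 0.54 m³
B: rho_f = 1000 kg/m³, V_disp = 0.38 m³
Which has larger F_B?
F_B(A) = 5361 N, F_B(B) = 3728 N. Answer: A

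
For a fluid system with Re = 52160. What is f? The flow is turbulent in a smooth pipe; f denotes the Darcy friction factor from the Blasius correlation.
Formula: f = \frac{0.316}{Re^{0.25}}
f = 0.316/52160^0.25 = 0.02091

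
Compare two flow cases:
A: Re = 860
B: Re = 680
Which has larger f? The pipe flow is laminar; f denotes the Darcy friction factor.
f(A) = 0.07442, f(B) = 0.09412. Answer: B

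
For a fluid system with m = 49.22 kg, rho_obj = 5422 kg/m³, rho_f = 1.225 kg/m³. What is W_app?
Formula: W_{app} = mg\left(1 - \frac{\rho_f}{\rho_{obj}}\right)
W_app = 49.22·9.81·(1 − 1.225/5422) = 482.7 N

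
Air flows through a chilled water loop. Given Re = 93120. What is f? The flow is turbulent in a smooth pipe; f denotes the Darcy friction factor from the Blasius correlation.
Formula: f = \frac{0.316}{Re^{0.25}}
f = 0.316/93120^0.25 = 0.01809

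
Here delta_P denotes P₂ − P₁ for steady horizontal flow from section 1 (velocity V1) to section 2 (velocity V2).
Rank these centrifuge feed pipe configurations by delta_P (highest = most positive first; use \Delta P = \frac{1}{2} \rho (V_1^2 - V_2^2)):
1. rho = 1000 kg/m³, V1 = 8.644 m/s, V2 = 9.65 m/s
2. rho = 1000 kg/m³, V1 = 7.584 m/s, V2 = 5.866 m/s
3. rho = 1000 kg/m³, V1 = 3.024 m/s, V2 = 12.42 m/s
Case 1: delta_P = -9.202 kPa
Case 2: delta_P = 11.55 kPa
Case 3: delta_P = -72.56 kPa
Ranking (highest first): 2, 1, 3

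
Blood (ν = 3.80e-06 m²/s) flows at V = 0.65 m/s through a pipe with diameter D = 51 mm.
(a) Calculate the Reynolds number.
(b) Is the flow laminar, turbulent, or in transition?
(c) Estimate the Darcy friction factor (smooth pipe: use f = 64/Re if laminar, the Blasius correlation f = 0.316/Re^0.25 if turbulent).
(a) Re = V·D/ν = 0.65·0.051/3.80e-06 = 8723.7
(b) Flow regime: turbulent (Re > 4000)
(c) Friction factor: f = 0.316/Re^0.25 = 0.316/8723.7^0.25 = 0.0327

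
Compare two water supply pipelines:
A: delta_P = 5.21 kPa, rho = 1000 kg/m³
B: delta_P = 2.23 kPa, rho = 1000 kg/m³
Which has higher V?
V(A) = 3.228 m/s, V(B) = 2.112 m/s. Answer: A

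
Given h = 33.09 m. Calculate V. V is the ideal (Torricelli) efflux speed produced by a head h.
Formula: V = \sqrt{2 g h}
V = √(2·9.81·33.09) = 25.48 m/s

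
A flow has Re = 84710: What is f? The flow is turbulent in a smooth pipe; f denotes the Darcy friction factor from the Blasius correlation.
Formula: f = \frac{0.316}{Re^{0.25}}
f = 0.316/84710^0.25 = 0.01852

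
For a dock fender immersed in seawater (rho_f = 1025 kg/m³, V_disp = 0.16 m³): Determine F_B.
Formula: F_B = \rho_f g V_{disp}
F_B = 1025·9.81·0.16 = 1609 N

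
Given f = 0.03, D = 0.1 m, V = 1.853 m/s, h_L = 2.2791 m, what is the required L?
Formula: h_L = f \frac{L}{D} \frac{V^2}{2g}
Substituting knowns: 2.2791 = 0.03·(L/0.1)·1.853²/(2·9.81)
Solving for L: L = 2.2791·2·9.81·0.1/(0.03·1.853²) = 43.41 m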